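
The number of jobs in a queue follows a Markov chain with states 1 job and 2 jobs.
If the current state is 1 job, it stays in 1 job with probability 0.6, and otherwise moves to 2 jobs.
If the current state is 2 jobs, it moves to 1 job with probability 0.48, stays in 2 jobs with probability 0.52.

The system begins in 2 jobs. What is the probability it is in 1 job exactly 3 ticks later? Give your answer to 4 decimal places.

0.5445

Propagate the distribution vector 3 ticks from 2 jobs.
After 0 ticks: (0.0000, 1.0000)
After 1 tick: (0.4800, 0.5200)
After 2 ticks: (0.5376, 0.4624)
After 3 ticks: (0.5445, 0.4555)
P(in 1 job after 3 ticks) = 0.5445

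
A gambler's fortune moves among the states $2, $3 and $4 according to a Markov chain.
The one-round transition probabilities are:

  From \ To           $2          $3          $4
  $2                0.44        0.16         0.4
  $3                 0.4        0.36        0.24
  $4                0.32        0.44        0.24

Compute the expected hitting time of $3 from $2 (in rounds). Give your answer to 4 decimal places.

3.8978

Let t(s) be the expected number of rounds to first reach $3 from state s, with t($3) = 0. Conditioning on the first round:
t($2) = 1 + 0.44·t($2) + 0.4·t($4)
t($4) = 1 + 0.32·t($2) + 0.24·t($4)
Solving: t($2) = 3.8978, t($4) = 2.9570.
Expected rounds from $2 to $3: 3.8978.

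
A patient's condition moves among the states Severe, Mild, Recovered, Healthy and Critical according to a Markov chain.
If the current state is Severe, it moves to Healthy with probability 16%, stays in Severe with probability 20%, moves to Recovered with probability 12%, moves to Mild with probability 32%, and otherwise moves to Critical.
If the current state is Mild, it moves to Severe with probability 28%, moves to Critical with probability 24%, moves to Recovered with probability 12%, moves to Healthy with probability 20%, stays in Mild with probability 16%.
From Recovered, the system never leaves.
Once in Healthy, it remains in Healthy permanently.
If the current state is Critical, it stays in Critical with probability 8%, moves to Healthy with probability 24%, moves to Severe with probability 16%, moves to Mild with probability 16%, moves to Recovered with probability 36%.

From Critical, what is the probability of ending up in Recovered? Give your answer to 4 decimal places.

0.5529

Let h(s) be the probability of absorption at Recovered starting from transient state s. Then h(Recovered) = 1 and h(Healthy) = 0. By first-step analysis:
h(Severe) = 0.2·h(Severe) + 0.32·h(Mild) + 0.12·1 + 0.16·0 + 0.2·h(Critical)
h(Mild) = 0.28·h(Severe) + 0.16·h(Mild) + 0.12·1 + 0.2·0 + 0.24·h(Critical)
h(Critical) = 0.16·h(Severe) + 0.16·h(Mild) + 0.36·1 + 0.24·0 + 0.08·h(Critical)
Solving: h(Severe) = 0.4714, h(Mild) = 0.4580, h(Critical) = 0.5529.
Starting from Critical, the probability is 0.5529.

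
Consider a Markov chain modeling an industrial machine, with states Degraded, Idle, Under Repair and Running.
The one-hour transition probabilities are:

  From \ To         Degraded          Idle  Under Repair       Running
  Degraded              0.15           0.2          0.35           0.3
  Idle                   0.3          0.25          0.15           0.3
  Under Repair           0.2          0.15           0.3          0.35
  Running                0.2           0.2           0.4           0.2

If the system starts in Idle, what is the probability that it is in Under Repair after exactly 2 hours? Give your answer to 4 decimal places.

0.3075

Propagate the distribution vector 2 hours from Idle.
After 0 hours: (0.0000, 1.0000, 0.0000, 0.0000)
After 1 hour: (0.3000, 0.2500, 0.1500, 0.3000)
After 2 hours: (0.2100, 0.2050, 0.3075, 0.2775)
P(in Under Repair after 2 hours) = 0.3075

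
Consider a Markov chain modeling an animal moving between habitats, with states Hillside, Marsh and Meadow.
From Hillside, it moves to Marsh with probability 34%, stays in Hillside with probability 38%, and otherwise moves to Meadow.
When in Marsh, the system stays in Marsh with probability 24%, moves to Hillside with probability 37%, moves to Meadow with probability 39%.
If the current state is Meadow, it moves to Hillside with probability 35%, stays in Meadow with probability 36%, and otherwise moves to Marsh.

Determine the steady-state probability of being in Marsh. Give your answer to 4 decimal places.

0.2937

Let the stationary distribution be π with π = πP and π_1 + π_2 + π_3 = 1.
π_1 = 0.38·π_1 + 0.37·π_2 + 0.35·π_3
π_2 = 0.34·π_1 + 0.24·π_2 + 0.29·π_3
Solving with the normalization constraint gives π = (0.3669, 0.2937, 0.3395).
So the stationary probability of Marsh is 0.2937.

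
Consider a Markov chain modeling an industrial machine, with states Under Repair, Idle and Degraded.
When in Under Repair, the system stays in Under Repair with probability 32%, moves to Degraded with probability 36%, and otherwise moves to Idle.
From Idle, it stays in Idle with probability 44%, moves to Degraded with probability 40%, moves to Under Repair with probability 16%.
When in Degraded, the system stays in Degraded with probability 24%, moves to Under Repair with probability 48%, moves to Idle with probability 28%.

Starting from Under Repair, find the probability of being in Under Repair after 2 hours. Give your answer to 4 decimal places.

0.3264

Sum over the intermediate state after 1 hour:
P = P(Under Repair→Under Repair)·P(Under Repair→Under Repair) + P(Under Repair→Idle)·P(Idle→Under Repair) + P(Under Repair→Degraded)·P(Degraded→Under Repair)
  = 0.32×0.32 + 0.32×0.16 + 0.36×0.48
  = 0.1024 + 0.0512 + 0.1728 = 0.3264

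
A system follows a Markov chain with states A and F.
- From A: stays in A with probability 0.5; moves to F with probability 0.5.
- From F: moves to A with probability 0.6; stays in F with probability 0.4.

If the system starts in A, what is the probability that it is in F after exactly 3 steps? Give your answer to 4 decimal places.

0.4550

Propagate the distribution vector 3 steps from A.
After 0 steps: (1.0000, 0.0000)
After 1 step: (0.5000, 0.5000)
After 2 steps: (0.5500, 0.4500)
After 3 steps: (0.5450, 0.4550)
P(in F after 3 steps) = 0.4550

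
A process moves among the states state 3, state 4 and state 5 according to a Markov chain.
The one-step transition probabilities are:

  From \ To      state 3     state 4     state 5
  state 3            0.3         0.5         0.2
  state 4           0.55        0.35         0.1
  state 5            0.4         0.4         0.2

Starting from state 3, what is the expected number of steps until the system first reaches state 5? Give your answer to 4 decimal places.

Let t(s) be the expected number of steps to first reach state 5 from state s, with t(state 5) = 0. Conditioning on the first step:
t(state 3) = 1 + 0.3·t(state 3) + 0.5·t(state 4)
t(state 4) = 1 + 0.55·t(state 3) + 0.35·t(state 4)
Solving: t(state 3) = 6.3889, t(state 4) = 6.9444.
Expected steps from state 3 to state 5: 6.3889.

6.3889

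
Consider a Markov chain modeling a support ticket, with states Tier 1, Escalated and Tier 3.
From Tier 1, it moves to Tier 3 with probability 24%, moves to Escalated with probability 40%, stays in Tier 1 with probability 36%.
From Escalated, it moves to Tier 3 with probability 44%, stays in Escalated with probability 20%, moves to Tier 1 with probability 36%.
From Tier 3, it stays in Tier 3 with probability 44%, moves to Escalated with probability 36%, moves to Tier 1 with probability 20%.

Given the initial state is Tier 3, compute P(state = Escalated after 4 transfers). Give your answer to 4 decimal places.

0.3203

Propagate the distribution vector 4 transfers from Tier 3.
After 0 transfers: (0.0000, 0.0000, 1.0000)
After 1 transfer: (0.2000, 0.3600, 0.4400)
After 2 transfers: (0.2896, 0.3104, 0.4000)
After 3 transfers: (0.2960, 0.3219, 0.3821)
After 4 transfers: (0.2989, 0.3203, 0.3808)
P(in Escalated after 4 transfers) = 0.3203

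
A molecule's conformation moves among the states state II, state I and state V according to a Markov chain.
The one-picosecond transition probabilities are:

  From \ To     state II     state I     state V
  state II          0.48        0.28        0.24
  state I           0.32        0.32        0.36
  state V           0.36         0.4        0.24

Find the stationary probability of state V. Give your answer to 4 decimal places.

Let the stationary distribution be π with π = πP and π_1 + π_2 + π_3 = 1.
π_1 = 0.48·π_1 + 0.32·π_2 + 0.36·π_3
π_2 = 0.28·π_1 + 0.32·π_2 + 0.4·π_3
Solving with the normalization constraint gives π = (0.3942, 0.3266, 0.2792).
So the stationary probability of state V is 0.2792.

0.2792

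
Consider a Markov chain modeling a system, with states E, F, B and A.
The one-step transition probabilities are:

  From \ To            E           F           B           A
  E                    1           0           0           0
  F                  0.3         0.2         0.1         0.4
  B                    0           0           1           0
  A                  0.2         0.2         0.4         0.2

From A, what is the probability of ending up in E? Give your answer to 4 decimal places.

0.3929

Let h(s) be the probability of absorption at E starting from transient state s. Then h(E) = 1 and h(B) = 0. By first-step analysis:
h(F) = 0.3·1 + 0.2·h(F) + 0.1·0 + 0.4·h(A)
h(A) = 0.2·1 + 0.2·h(F) + 0.4·0 + 0.2·h(A)
Solving: h(F) = 0.5714, h(A) = 0.3929.
Starting from A, the probability is 0.3929.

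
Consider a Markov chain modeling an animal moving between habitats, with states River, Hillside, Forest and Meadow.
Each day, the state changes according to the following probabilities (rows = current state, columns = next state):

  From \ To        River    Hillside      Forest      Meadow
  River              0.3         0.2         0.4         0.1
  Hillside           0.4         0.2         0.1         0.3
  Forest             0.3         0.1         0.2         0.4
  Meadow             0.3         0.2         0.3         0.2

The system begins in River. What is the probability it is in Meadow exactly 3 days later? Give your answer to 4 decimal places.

Propagate the distribution vector 3 days from River.
After 0 days: (1.0000, 0.0000, 0.0000, 0.0000)
After 1 day: (0.3000, 0.2000, 0.4000, 0.1000)
After 2 days: (0.3200, 0.1600, 0.2500, 0.2700)
After 3 days: (0.3160, 0.1750, 0.2750, 0.2340)
P(in Meadow after 3 days) = 0.2340

0.2340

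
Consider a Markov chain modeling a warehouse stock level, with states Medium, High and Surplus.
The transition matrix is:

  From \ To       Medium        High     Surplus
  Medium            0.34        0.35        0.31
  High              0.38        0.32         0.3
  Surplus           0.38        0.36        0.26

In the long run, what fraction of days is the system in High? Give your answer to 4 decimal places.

0.3426

Let the stationary distribution be π with π = πP and π_1 + π_2 + π_3 = 1.
π_1 = 0.34·π_1 + 0.38·π_2 + 0.38·π_3
π_2 = 0.35·π_1 + 0.32·π_2 + 0.36·π_3
Solving with the normalization constraint gives π = (0.3654, 0.3426, 0.2920).
So the stationary probability of High is 0.3426.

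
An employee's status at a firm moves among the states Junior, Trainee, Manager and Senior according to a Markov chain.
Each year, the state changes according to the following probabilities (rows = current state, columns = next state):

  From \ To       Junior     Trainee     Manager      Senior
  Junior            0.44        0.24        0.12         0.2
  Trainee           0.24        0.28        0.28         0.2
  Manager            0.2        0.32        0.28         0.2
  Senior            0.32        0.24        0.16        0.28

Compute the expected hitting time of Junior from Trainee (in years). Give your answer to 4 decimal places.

4.0447

Let t(s) be the expected number of years to first reach Junior from state s, with t(Junior) = 0. Conditioning on the first year:
t(Trainee) = 1 + 0.28·t(Trainee) + 0.28·t(Manager) + 0.2·t(Senior)
t(Manager) = 1 + 0.32·t(Trainee) + 0.28·t(Manager) + 0.2·t(Senior)
t(Senior) = 1 + 0.24·t(Trainee) + 0.16·t(Manager) + 0.28·t(Senior)
Solving: t(Trainee) = 4.0447, t(Manager) = 4.2065, t(Senior) = 3.6719.
Expected years from Trainee to Junior: 4.0447.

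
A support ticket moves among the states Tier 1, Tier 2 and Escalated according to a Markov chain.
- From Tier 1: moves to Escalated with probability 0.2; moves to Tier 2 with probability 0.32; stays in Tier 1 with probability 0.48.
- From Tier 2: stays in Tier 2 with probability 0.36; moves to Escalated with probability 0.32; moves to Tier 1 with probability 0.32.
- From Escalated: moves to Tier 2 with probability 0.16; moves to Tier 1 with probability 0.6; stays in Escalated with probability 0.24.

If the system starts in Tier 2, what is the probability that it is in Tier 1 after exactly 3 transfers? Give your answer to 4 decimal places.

0.4654

Propagate the distribution vector 3 transfers from Tier 2.
After 0 transfers: (0.0000, 1.0000, 0.0000)
After 1 transfer: (0.3200, 0.3600, 0.3200)
After 2 transfers: (0.4608, 0.2832, 0.2560)
After 3 transfers: (0.4654, 0.2904, 0.2442)
P(in Tier 1 after 3 transfers) = 0.4654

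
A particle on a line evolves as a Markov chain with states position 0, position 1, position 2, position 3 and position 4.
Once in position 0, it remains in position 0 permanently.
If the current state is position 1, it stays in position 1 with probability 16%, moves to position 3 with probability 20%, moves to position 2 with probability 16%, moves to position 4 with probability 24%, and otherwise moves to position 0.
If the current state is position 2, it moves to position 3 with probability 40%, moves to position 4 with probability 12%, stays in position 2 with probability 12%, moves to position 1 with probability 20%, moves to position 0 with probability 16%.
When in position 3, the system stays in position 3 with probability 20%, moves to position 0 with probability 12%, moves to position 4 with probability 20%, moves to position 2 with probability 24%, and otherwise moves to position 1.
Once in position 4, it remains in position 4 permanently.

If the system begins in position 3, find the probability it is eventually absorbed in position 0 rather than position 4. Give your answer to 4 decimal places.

Let h(s) be the probability of absorption at position 0 starting from transient state s. Then h(position 0) = 1 and h(position 4) = 0. By first-step analysis:
h(position 1) = 0.24·1 + 0.16·h(position 1) + 0.16·h(position 2) + 0.2·h(position 3) + 0.24·0
h(position 2) = 0.16·1 + 0.2·h(position 1) + 0.12·h(position 2) + 0.4·h(position 3) + 0.12·0
h(position 3) = 0.12·1 + 0.24·h(position 1) + 0.24·h(position 2) + 0.2·h(position 3) + 0.2·0
Solving: h(position 1) = 0.4855, h(position 2) = 0.4939, h(position 3) = 0.4438.
Starting from position 3, the probability is 0.4438.

0.4438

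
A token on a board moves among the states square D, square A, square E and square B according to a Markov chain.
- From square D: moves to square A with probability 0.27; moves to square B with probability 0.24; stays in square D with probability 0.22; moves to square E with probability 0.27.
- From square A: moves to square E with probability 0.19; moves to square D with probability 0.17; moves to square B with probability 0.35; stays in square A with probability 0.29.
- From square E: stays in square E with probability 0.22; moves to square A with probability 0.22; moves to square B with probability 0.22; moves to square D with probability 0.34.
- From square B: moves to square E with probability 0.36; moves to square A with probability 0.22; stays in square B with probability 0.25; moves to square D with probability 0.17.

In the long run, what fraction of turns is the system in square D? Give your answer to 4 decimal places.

Let the stationary distribution be π with π = πP and π_1 + π_2 + π_3 + π_4 = 1.
π_1 = 0.22·π_1 + 0.17·π_2 + 0.34·π_3 + 0.17·π_4
π_2 = 0.27·π_1 + 0.29·π_2 + 0.22·π_3 + 0.22·π_4
π_3 = 0.27·π_1 + 0.19·π_2 + 0.22·π_3 + 0.36·π_4
Solving with the normalization constraint gives π = (0.2256, 0.2487, 0.2609, 0.2648).
So the stationary probability of square D is 0.2256.

0.2256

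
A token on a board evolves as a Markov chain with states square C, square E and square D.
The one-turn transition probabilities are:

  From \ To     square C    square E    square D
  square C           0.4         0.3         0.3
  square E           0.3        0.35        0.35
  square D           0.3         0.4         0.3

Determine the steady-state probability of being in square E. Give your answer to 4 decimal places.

Let the stationary distribution be π with π = πP and π_1 + π_2 + π_3 = 1.
π_1 = 0.4·π_1 + 0.3·π_2 + 0.3·π_3
π_2 = 0.3·π_1 + 0.35·π_2 + 0.4·π_3
Solving with the normalization constraint gives π = (0.3333, 0.3492, 0.3175).
So the stationary probability of square E is 0.3492.

0.3492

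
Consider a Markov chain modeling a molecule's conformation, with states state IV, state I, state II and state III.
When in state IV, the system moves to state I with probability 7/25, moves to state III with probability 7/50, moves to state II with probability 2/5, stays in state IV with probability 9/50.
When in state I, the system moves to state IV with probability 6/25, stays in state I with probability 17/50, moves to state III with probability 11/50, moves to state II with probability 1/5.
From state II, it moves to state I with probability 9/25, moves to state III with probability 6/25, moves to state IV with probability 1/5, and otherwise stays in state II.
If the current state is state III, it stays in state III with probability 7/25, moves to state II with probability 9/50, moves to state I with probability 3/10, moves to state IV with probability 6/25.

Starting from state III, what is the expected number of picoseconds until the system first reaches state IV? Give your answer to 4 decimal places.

4.3031

Let t(s) be the expected number of picoseconds to first reach state IV from state s, with t(state IV) = 0. Conditioning on the first picosecond:
t(state I) = 1 + 0.34·t(state I) + 0.2·t(state II) + 0.22·t(state III)
t(state II) = 1 + 0.36·t(state I) + 0.2·t(state II) + 0.24·t(state III)
t(state III) = 1 + 0.3·t(state I) + 0.18·t(state II) + 0.28·t(state III)
Solving: t(state I) = 4.3068, t(state II) = 4.4790, t(state III) = 4.3031.
Expected picoseconds from state III to state IV: 4.3031.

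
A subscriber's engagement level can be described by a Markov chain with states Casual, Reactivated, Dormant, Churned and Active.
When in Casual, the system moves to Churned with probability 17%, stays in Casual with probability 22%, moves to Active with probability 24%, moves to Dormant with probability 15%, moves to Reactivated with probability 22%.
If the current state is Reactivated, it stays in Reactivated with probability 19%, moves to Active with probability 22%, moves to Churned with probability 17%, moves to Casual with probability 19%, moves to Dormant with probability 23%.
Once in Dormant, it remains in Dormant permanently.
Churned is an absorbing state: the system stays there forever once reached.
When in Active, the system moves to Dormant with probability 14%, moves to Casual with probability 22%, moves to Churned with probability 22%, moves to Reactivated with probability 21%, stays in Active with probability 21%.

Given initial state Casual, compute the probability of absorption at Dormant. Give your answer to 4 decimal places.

Let h(s) be the probability of absorption at Dormant starting from transient state s. Then h(Dormant) = 1 and h(Churned) = 0. By first-step analysis:
h(Casual) = 0.22·h(Casual) + 0.22·h(Reactivated) + 0.15·1 + 0.17·0 + 0.24·h(Active)
h(Reactivated) = 0.19·h(Casual) + 0.19·h(Reactivated) + 0.23·1 + 0.17·0 + 0.22·h(Active)
h(Active) = 0.22·h(Casual) + 0.21·h(Reactivated) + 0.14·1 + 0.22·0 + 0.21·h(Active)
Solving: h(Casual) = 0.4757, h(Reactivated) = 0.5170, h(Active) = 0.4471.
Starting from Casual, the probability is 0.4757.

0.4757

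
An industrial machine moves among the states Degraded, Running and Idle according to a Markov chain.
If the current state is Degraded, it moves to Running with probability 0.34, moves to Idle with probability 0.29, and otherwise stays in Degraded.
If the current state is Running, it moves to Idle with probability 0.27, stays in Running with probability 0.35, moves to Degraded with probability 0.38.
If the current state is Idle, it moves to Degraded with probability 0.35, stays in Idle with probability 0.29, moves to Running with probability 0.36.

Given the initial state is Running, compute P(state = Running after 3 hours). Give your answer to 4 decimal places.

0.3491

Propagate the distribution vector 3 hours from Running.
After 0 hours: (0.0000, 1.0000, 0.0000)
After 1 hour: (0.3800, 0.3500, 0.2700)
After 2 hours: (0.3681, 0.3489, 0.2830)
After 3 hours: (0.3678, 0.3491, 0.2830)
P(in Running after 3 hours) = 0.3491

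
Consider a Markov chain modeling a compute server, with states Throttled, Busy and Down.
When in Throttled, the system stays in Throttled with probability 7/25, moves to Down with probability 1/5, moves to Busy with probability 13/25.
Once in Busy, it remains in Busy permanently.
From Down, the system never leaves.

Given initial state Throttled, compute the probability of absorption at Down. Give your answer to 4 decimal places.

0.2778

Let h(s) be the probability of absorption at Down starting from transient state s. Then h(Down) = 1 and h(Busy) = 0. By first-step analysis:
h(Throttled) = 0.28·h(Throttled) + 0.52·0 + 0.2·1
Solving: h(Throttled) = 0.2778.
Starting from Throttled, the probability is 0.2778.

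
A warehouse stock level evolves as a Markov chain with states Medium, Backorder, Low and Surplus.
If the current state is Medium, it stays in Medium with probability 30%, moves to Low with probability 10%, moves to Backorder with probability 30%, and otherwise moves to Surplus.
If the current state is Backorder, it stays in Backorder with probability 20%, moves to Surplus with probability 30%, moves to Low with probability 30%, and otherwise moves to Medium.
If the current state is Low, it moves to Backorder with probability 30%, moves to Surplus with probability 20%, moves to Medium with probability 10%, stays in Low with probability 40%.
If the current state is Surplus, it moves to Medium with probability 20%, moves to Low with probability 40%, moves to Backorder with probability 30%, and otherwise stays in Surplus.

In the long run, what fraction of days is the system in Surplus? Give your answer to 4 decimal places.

0.2236

Let the stationary distribution be π with π = πP and π_1 + π_2 + π_3 + π_4 = 1.
π_1 = 0.3·π_1 + 0.2·π_2 + 0.1·π_3 + 0.2·π_4
π_2 = 0.3·π_1 + 0.2·π_2 + 0.3·π_3 + 0.3·π_4
π_3 = 0.1·π_1 + 0.3·π_2 + 0.4·π_3 + 0.4·π_4
Solving with the normalization constraint gives π = (0.1870, 0.2727, 0.3166, 0.2236).
So the stationary probability of Surplus is 0.2236.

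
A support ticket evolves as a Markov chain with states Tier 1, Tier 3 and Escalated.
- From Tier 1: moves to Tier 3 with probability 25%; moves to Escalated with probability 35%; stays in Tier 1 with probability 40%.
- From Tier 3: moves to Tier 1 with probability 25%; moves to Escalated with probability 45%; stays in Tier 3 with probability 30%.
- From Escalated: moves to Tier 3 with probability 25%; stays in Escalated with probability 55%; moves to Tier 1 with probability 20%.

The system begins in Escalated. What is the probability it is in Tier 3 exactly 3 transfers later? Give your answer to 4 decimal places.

0.2631

Propagate the distribution vector 3 transfers from Escalated.
After 0 transfers: (0.0000, 0.0000, 1.0000)
After 1 transfer: (0.2000, 0.2500, 0.5500)
After 2 transfers: (0.2525, 0.2625, 0.4850)
After 3 transfers: (0.2636, 0.2631, 0.4733)
P(in Tier 3 after 3 transfers) = 0.2631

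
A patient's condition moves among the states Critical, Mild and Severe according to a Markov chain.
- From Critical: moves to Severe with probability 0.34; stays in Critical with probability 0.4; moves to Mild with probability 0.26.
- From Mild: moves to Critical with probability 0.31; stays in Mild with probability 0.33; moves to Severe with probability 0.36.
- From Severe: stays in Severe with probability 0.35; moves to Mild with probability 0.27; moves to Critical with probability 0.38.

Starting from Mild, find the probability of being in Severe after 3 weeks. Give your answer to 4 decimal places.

Propagate the distribution vector 3 weeks from Mild.
After 0 weeks: (0.0000, 1.0000, 0.0000)
After 1 week: (0.3100, 0.3300, 0.3600)
After 2 weeks: (0.3631, 0.2867, 0.3502)
After 3 weeks: (0.3672, 0.2836, 0.3492)
P(in Severe after 3 weeks) = 0.3492

0.3492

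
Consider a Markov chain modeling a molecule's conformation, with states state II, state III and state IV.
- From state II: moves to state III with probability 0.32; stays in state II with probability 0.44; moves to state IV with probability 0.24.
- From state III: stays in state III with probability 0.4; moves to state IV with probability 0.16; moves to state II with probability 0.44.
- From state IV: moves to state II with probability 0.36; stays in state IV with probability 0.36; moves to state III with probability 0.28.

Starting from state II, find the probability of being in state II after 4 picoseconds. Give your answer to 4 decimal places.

0.4206

Propagate the distribution vector 4 picoseconds from state II.
After 0 picoseconds: (1.0000, 0.0000, 0.0000)
After 1 picosecond: (0.4400, 0.3200, 0.2400)
After 2 picoseconds: (0.4208, 0.3360, 0.2432)
After 3 picoseconds: (0.4205, 0.3372, 0.2423)
After 4 picoseconds: (0.4206, 0.3373, 0.2421)
P(in state II after 4 picoseconds) = 0.4206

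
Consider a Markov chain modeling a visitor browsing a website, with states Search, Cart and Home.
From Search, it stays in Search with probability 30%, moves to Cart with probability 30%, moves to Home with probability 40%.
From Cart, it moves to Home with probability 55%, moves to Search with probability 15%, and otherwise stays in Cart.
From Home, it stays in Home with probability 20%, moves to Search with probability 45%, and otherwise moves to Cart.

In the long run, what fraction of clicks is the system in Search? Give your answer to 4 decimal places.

0.3082

Let the stationary distribution be π with π = πP and π_1 + π_2 + π_3 = 1.
π_1 = 0.3·π_1 + 0.15·π_2 + 0.45·π_3
π_2 = 0.3·π_1 + 0.3·π_2 + 0.35·π_3
Solving with the normalization constraint gives π = (0.3082, 0.3187, 0.3732).
So the stationary probability of Search is 0.3082.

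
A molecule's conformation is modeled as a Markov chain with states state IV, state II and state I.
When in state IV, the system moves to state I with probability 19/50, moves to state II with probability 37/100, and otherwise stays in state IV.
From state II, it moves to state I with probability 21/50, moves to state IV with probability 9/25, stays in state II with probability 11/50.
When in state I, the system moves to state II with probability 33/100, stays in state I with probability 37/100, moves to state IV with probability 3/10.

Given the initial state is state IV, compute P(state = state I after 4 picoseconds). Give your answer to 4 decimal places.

Propagate the distribution vector 4 picoseconds from state IV.
After 0 picoseconds: (1.0000, 0.0000, 0.0000)
After 1 picosecond: (0.2500, 0.3700, 0.3800)
After 2 picoseconds: (0.3097, 0.2993, 0.3910)
After 3 picoseconds: (0.3025, 0.3095, 0.3881)
After 4 picoseconds: (0.3034, 0.3081, 0.3885)
P(in state I after 4 picoseconds) = 0.3885

0.3885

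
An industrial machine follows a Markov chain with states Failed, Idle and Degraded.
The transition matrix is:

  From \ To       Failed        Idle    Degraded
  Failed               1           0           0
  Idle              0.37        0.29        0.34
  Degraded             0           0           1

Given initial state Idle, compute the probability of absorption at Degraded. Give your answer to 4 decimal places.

Let h(s) be the probability of absorption at Degraded starting from transient state s. Then h(Degraded) = 1 and h(Failed) = 0. By first-step analysis:
h(Idle) = 0.37·0 + 0.29·h(Idle) + 0.34·1
Solving: h(Idle) = 0.4789.
Starting from Idle, the probability is 0.4789.

0.4789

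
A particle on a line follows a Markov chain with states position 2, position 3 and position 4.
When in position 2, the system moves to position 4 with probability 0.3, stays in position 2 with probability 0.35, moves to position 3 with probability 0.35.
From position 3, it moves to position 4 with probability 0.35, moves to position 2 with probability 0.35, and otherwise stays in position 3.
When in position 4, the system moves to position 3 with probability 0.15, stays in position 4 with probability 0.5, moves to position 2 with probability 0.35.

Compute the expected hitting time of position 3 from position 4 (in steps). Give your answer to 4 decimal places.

4.5455

Let t(s) be the expected number of steps to first reach position 3 from state s, with t(position 3) = 0. Conditioning on the first step:
t(position 2) = 1 + 0.35·t(position 2) + 0.3·t(position 4)
t(position 4) = 1 + 0.35·t(position 2) + 0.5·t(position 4)
Solving: t(position 2) = 3.6364, t(position 4) = 4.5455.
Expected steps from position 4 to position 3: 4.5455.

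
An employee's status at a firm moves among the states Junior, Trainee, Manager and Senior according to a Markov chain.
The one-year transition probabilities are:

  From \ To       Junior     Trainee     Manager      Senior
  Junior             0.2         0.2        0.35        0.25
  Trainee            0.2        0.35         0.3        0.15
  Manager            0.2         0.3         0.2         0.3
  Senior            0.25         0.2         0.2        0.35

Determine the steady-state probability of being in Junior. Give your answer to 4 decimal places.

0.2131

Let the stationary distribution be π with π = πP and π_1 + π_2 + π_3 + π_4 = 1.
π_1 = 0.2·π_1 + 0.2·π_2 + 0.2·π_3 + 0.25·π_4
π_2 = 0.2·π_1 + 0.35·π_2 + 0.3·π_3 + 0.2·π_4
π_3 = 0.35·π_1 + 0.3·π_2 + 0.2·π_3 + 0.2·π_4
Solving with the normalization constraint gives π = (0.2131, 0.2657, 0.2585, 0.2626).
So the stationary probability of Junior is 0.2131.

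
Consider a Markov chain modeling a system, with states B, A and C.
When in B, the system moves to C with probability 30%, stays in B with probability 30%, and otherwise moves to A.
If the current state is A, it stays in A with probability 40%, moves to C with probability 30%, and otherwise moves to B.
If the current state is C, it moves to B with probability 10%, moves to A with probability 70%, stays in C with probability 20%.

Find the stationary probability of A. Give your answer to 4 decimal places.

0.4818

Let the stationary distribution be π with π = πP and π_1 + π_2 + π_3 = 1.
π_1 = 0.3·π_1 + 0.3·π_2 + 0.1·π_3
π_2 = 0.4·π_1 + 0.4·π_2 + 0.7·π_3
Solving with the normalization constraint gives π = (0.2455, 0.4818, 0.2727).
So the stationary probability of A is 0.4818.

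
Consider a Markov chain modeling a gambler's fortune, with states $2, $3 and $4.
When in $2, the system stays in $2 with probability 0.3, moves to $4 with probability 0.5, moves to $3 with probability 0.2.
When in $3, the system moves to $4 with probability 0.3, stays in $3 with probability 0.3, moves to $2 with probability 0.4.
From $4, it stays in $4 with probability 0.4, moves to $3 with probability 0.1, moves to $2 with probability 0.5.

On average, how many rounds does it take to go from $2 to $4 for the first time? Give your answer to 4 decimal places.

2.1951

Let t(s) be the expected number of rounds to first reach $4 from state s, with t($4) = 0. Conditioning on the first round:
t($2) = 1 + 0.3·t($2) + 0.2·t($3)
t($3) = 1 + 0.4·t($2) + 0.3·t($3)
Solving: t($2) = 2.1951, t($3) = 2.6829.
Expected rounds from $2 to $4: 2.1951.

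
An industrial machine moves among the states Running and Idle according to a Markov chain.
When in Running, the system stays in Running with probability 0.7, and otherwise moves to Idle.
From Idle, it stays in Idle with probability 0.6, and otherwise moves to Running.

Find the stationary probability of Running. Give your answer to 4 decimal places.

Let the stationary distribution be π with π = πP and π_1 + π_2 = 1.
π_1 = 0.7·π_1 + 0.4·π_2
Solving with the normalization constraint gives π = (0.5714, 0.4286).
So the stationary probability of Running is 0.5714.

0.5714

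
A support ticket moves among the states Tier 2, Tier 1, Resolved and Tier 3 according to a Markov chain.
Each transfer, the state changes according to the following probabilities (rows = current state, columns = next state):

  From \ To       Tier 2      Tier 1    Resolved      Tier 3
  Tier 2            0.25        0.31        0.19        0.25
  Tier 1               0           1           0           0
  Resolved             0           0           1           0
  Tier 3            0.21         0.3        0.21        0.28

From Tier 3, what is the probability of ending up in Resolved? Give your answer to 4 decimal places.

0.4049

Let h(s) be the probability of absorption at Resolved starting from transient state s. Then h(Resolved) = 1 and h(Tier 1) = 0. By first-step analysis:
h(Tier 2) = 0.25·h(Tier 2) + 0.31·0 + 0.19·1 + 0.25·h(Tier 3)
h(Tier 3) = 0.21·h(Tier 2) + 0.3·0 + 0.21·1 + 0.28·h(Tier 3)
Solving: h(Tier 2) = 0.3883, h(Tier 3) = 0.4049.
Starting from Tier 3, the probability is 0.4049.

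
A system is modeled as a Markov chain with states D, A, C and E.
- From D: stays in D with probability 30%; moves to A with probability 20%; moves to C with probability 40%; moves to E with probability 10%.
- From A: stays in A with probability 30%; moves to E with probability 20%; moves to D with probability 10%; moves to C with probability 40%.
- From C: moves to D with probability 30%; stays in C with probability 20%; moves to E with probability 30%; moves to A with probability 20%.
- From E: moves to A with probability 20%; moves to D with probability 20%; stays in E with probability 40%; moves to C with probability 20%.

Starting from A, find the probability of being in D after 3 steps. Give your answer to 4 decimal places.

0.2270

Propagate the distribution vector 3 steps from A.
After 0 steps: (0.0000, 1.0000, 0.0000, 0.0000)
After 1 step: (0.1000, 0.3000, 0.4000, 0.2000)
After 2 steps: (0.2200, 0.2300, 0.2800, 0.2700)
After 3 steps: (0.2270, 0.2230, 0.2900, 0.2600)
P(in D after 3 steps) = 0.2270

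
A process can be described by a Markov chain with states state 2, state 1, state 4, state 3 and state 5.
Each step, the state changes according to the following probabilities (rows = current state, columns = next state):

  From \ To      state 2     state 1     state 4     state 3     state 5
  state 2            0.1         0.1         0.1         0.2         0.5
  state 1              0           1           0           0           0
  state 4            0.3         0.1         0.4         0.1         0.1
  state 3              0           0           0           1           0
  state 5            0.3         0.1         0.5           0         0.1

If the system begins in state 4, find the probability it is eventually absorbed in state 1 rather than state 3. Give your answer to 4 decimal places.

Let h(s) be the probability of absorption at state 1 starting from transient state s. Then h(state 1) = 1 and h(state 3) = 0. By first-step analysis:
h(state 2) = 0.1·h(state 2) + 0.1·1 + 0.1·h(state 4) + 0.2·0 + 0.5·h(state 5)
h(state 4) = 0.3·h(state 2) + 0.1·1 + 0.4·h(state 4) + 0.1·0 + 0.1·h(state 5)
h(state 5) = 0.3·h(state 2) + 0.1·1 + 0.5·h(state 4) + 0.1·h(state 5)
Solving: h(state 2) = 0.4634, h(state 4) = 0.4878, h(state 5) = 0.5366.
Starting from state 4, the probability is 0.4878.

0.4878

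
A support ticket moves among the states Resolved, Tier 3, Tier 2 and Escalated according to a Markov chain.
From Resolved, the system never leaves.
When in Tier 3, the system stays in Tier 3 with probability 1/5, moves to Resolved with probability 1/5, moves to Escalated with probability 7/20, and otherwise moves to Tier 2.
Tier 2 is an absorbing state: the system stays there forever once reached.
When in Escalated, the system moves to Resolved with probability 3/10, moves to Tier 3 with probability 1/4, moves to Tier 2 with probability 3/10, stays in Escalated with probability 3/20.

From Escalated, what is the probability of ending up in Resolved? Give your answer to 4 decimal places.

Let h(s) be the probability of absorption at Resolved starting from transient state s. Then h(Resolved) = 1 and h(Tier 2) = 0. By first-step analysis:
h(Tier 3) = 0.2·1 + 0.2·h(Tier 3) + 0.25·0 + 0.35·h(Escalated)
h(Escalated) = 0.3·1 + 0.25·h(Tier 3) + 0.3·0 + 0.15·h(Escalated)
Solving: h(Tier 3) = 0.4641, h(Escalated) = 0.4895.
Starting from Escalated, the probability is 0.4895.

0.4895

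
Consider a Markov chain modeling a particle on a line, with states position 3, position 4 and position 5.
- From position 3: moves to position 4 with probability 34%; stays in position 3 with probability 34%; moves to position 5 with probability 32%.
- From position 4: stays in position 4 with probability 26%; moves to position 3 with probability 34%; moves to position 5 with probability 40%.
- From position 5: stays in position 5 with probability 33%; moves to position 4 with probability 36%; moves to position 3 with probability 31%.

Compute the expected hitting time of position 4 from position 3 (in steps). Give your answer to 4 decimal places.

2.8863

Let t(s) be the expected number of steps to first reach position 4 from state s, with t(position 4) = 0. Conditioning on the first step:
t(position 3) = 1 + 0.34·t(position 3) + 0.32·t(position 5)
t(position 5) = 1 + 0.31·t(position 3) + 0.33·t(position 5)
Solving: t(position 3) = 2.8863, t(position 5) = 2.8280.
Expected steps from position 3 to position 4: 2.8863.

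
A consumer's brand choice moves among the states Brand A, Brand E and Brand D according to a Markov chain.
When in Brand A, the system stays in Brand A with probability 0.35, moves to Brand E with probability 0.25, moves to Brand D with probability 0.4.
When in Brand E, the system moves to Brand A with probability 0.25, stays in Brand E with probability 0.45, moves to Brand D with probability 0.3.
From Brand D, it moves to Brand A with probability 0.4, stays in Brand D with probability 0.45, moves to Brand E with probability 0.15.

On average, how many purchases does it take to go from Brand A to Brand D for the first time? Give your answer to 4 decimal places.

Let t(s) be the expected number of purchases to first reach Brand D from state s, with t(Brand D) = 0. Conditioning on the first purchase:
t(Brand A) = 1 + 0.35·t(Brand A) + 0.25·t(Brand E)
t(Brand E) = 1 + 0.25·t(Brand A) + 0.45·t(Brand E)
Solving: t(Brand A) = 2.7119, t(Brand E) = 3.0508.
Expected purchases from Brand A to Brand D: 2.7119.

2.7119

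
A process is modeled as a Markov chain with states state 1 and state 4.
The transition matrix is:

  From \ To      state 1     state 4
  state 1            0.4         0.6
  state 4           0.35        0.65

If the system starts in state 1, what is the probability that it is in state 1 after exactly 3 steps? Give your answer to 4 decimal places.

0.3685

Propagate the distribution vector 3 steps from state 1.
After 0 steps: (1.0000, 0.0000)
After 1 step: (0.4000, 0.6000)
After 2 steps: (0.3700, 0.6300)
After 3 steps: (0.3685, 0.6315)
P(in state 1 after 3 steps) = 0.3685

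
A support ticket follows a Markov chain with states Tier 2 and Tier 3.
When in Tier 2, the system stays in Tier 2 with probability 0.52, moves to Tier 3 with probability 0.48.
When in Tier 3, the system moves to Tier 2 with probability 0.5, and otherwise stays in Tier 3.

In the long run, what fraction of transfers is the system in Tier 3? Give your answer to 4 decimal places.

Let the stationary distribution be π with π = πP and π_1 + π_2 = 1.
π_1 = 0.52·π_1 + 0.5·π_2
Solving with the normalization constraint gives π = (0.5102, 0.4898).
So the stationary probability of Tier 3 is 0.4898.

0.4898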